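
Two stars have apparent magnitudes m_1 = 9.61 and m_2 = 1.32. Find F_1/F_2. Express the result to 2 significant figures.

Δm = 9.61 − (1.32) = 8.29
Flux ratio = 10^(−0.4 Δm) = 10^(−0.4 × 8.29) = 10^-3.316 = 4.831×10^-4

F_1/F_2 ≈ 4.8×10^-4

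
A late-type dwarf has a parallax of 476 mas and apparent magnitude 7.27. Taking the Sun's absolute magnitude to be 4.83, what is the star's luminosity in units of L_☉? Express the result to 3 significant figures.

L/L_☉ ≈ 4.66×10^-3

d = 1/p = 1000/476 mas = 2.101 pc
M = m − 5 log₁₀ d + 5 = 7.27 − 5·0.3224 + 5 = 10.658
M − M_☉ = 10.658 − 4.83 = 5.828
L/L_☉ = 10^(−0.4 × 5.828) = 4.664×10^-3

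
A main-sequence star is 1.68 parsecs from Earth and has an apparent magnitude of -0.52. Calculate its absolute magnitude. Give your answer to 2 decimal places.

5 log₁₀(d/10 pc) = 5 log₁₀(1.680) − 5 = -3.873
M = m − 5 log₁₀(d/10) = -0.52 + 3.873 = 3.353

M ≈ 3.35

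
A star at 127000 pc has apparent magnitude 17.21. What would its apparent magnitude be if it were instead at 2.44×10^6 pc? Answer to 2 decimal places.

Flux ∝ 1/d², so Δm = 5 log₁₀(d₂/d₁) = 5 log₁₀(2.44×10^6/127000) = 6.418
m₂ = m₁ + Δm = 17.21 + (6.418) = 23.628

m ≈ 23.63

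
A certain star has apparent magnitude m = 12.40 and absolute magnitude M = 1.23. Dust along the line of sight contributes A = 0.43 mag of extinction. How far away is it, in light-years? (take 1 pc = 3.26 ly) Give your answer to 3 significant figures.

d ≈ 4580 ly

m − M = 5 log₁₀(d/10 pc) + A  ⇒  12.40 − (1.23) − 0.43 = 5 log₁₀(d/10)
10.740 = 5 log₁₀(d/10)
log₁₀ d = (m − M − A)/5 + 1 = 3.1480
d = 10^3.1480 = 1406 pc
= 4584 ly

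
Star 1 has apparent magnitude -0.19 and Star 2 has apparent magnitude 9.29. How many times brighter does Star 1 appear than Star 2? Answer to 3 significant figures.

6190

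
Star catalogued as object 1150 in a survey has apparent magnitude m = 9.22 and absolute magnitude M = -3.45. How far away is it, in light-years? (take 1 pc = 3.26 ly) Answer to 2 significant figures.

d ≈ 11000 ly

Distance modulus: m − M = 9.22 − (-3.45) = 12.670
m − M = 5 log₁₀ d − 5
log₁₀ d = (m − M)/5 + 1 = 3.5340
d = 10^3.5340 = 3420 pc
= 11150 ly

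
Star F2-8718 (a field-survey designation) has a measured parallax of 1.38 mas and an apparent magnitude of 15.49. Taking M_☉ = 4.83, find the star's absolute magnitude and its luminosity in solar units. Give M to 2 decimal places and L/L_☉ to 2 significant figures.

M ≈ 6.19; L/L_☉ ≈ 0.29

d = 1/p = 1000/1.38 mas = 724.6 pc
M = m − 5 log₁₀ d + 5 = 15.49 − 5·2.8601 + 5 = 6.189
M − M_☉ = 6.189 − 4.83 = 1.359
L/L_☉ = 10^(−0.4 × 1.359) = 0.2859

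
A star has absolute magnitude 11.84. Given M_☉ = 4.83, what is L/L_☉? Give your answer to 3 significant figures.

L/L_☉ ≈ 1.57×10^-3

M − M_☉ = 11.84 − 4.83 = 7.010
L/L_☉ = 10^(−0.4 (M − M_☉)) = 10^-2.804 = 1.570×10^-3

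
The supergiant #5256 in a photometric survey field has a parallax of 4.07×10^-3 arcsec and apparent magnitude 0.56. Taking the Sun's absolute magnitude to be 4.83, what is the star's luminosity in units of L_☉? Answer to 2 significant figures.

d = 1/p = 1/4.07×10^-3″ = 245.7 pc
M = m − 5 log₁₀ d + 5 = 0.56 − 5·2.3904 + 5 = -6.392
M − M_☉ = -6.392 − 4.83 = -11.222
L/L_☉ = 10^(−0.4 × -11.222) = 30820

L/L_☉ ≈ 31000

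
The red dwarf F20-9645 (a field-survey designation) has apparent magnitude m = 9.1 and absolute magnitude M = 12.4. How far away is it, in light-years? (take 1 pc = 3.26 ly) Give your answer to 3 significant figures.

μ = m − M = -3.300
m − M = 5 log₁₀ d − 5
log₁₀ d = (m − M)/5 + 1 = 0.3400
d = 10^0.3400 = 2.188 pc
= 7.132 ly

d ≈ 7.13 ly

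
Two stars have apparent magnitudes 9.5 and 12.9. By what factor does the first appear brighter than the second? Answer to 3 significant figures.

22.9

Δm = 9.5 − (12.9) = -3.4
Flux ratio = 10^(−0.4 Δm) = 10^(−0.4 × -3.4) = 10^1.360 = 22.91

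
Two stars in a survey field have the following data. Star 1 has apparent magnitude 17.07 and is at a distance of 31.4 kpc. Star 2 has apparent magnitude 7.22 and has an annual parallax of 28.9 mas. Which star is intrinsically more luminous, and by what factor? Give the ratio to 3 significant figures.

Star 1: d = 31.4 kpc = 31400 pc
Star 1: M = m − 5 log₁₀ d + 5 = 17.07 − 5·4.4969 + 5 = -0.415
Star 2: p = 28.9 mas = 0.0289″ → d = 1/p = 34.60 pc
Star 2: M = m − 5 log₁₀ d + 5 = 7.22 − 5·1.5391 + 5 = 4.524
ΔM = M_1 − M_2 = -0.415 − (4.524) = -4.939; smaller M is more luminous → Star 1.
L ratio = 10^(0.4 |ΔM|) = 10^1.976 = 94.55

Star 1 is more luminous, by a factor of 94.5.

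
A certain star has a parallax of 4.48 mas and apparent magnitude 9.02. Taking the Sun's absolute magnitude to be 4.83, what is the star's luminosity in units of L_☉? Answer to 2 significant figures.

L/L_☉ ≈ 11

d = 1/p = 1000/4.48 mas = 223.2 pc
M = m − 5 log₁₀ d + 5 = 9.02 − 5·2.3487 + 5 = 2.276
M − M_☉ = 2.276 − 4.83 = -2.554
L/L_☉ = 10^(−0.4 × -2.554) = 10.51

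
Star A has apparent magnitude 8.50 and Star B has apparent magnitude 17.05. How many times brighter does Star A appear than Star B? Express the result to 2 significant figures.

2600

Δm = 8.50 − (17.05) = -8.55
Flux ratio = 10^(−0.4 Δm) = 10^(−0.4 × -8.55) = 10^3.420 = 2630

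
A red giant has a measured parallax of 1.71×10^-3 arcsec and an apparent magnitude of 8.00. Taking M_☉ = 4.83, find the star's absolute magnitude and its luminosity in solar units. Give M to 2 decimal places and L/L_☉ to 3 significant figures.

d = 1/p = 1/1.71×10^-3″ = 584.8 pc
M = m − 5 log₁₀ d + 5 = 8.00 − 5·2.7670 + 5 = -0.835
M − M_☉ = -0.835 − 4.83 = -5.665
L/L_☉ = 10^(−0.4 × -5.665) = 184.5

M ≈ -0.84; L/L_☉ ≈ 185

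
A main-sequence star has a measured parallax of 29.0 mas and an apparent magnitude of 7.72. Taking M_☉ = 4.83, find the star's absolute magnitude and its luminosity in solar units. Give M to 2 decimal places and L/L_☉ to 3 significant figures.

M ≈ 5.03; L/L_☉ ≈ 0.830

d = 1/p = 1000/29.0 mas = 34.48 pc
M = m − 5 log₁₀ d + 5 = 7.72 − 5·1.5376 + 5 = 5.032
M − M_☉ = 5.032 − 4.83 = 0.202
L/L_☉ = 10^(−0.4 × 0.202) = 0.8302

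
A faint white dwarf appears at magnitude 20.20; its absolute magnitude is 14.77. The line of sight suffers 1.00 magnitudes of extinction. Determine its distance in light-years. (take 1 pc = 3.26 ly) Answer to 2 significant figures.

d ≈ 250 ly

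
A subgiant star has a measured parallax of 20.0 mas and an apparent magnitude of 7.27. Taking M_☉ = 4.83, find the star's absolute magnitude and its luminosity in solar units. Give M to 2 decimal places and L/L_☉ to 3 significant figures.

M ≈ 3.78; L/L_☉ ≈ 2.64

d = 1/p = 1000/20.0 mas = 50.00 pc
M = m − 5 log₁₀ d + 5 = 7.27 − 5·1.6990 + 5 = 3.775
M − M_☉ = 3.775 − 4.83 = -1.055
L/L_☉ = 10^(−0.4 × -1.055) = 2.642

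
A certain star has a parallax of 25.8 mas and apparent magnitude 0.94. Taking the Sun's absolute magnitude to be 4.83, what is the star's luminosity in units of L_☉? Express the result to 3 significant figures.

L/L_☉ ≈ 540

d = 1/p = 1000/25.8 mas = 38.76 pc
M = m − 5 log₁₀ d + 5 = 0.94 − 5·1.5884 + 5 = -2.002
M − M_☉ = -2.002 − 4.83 = -6.832
L/L_☉ = 10^(−0.4 × -6.832) = 540.5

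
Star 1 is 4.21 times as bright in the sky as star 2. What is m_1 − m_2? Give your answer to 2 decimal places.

Pogson: Δm = −2.5 log₁₀(ratio) = −2.5 log₁₀(4.21) = −2.5 × 0.6243 = -1.561
Star 1 is brighter, so it has the smaller magnitude: the difference is negative.

m_1 − m_2 ≈ -1.56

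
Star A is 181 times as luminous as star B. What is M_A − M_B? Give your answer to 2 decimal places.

Pogson: ΔM = −2.5 log₁₀(ratio) = −2.5 log₁₀(181) = −2.5 × 2.2577 = -5.644
Star A is brighter, so it has the smaller magnitude: the difference is negative.

M_A − M_B ≈ -5.64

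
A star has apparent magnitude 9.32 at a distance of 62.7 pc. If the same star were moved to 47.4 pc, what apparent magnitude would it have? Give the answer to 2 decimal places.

Flux ∝ 1/d², so Δm = 5 log₁₀(d₂/d₁) = 5 log₁₀(47.4/62.7) = -0.607
m₂ = m₁ + Δm = 9.32 + (-0.607) = 8.713

m ≈ 8.71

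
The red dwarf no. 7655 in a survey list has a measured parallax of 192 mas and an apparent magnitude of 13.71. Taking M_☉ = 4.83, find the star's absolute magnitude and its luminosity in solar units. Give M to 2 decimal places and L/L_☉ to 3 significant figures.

M ≈ 15.13; L/L_☉ ≈ 7.61×10^-5

d = 1/p = 1000/192 mas = 5.208 pc
M = m − 5 log₁₀ d + 5 = 13.71 − 5·0.7167 + 5 = 15.127
M − M_☉ = 15.127 − 4.83 = 10.297
L/L_☉ = 10^(−0.4 × 10.297) = 7.610×10^-5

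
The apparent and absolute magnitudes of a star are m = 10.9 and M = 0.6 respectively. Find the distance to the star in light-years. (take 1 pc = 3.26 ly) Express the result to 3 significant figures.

Distance modulus: m − M = 10.9 − (0.6) = 10.300
m − M = 5 log₁₀ d − 5
log₁₀ d = (m − M)/5 + 1 = 3.0600
d = 10^3.0600 = 1148 pc
= 3743 ly

d ≈ 3740 ly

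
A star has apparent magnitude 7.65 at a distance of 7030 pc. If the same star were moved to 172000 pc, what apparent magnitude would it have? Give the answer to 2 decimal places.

Flux ∝ 1/d², so Δm = 5 log₁₀(d₂/d₁) = 5 log₁₀(172000/7030) = 6.943
m₂ = m₁ + Δm = 7.65 + (6.943) = 14.593

m ≈ 14.59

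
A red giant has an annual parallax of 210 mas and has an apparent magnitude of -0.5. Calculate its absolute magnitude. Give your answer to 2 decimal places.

M ≈ 1.11

p = 210 mas = 0.210″ → d = 1/p = 4.762 pc
5 log₁₀(d/10 pc) = 5 log₁₀(4.762) − 5 = -1.611
M = m − 5 log₁₀(d/10) = -0.5 + 1.611 = 1.111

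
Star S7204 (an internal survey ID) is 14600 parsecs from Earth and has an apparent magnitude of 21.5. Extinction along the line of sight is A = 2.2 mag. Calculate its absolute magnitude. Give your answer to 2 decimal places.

M ≈ 3.48

5 log₁₀(d/10 pc) = 5 log₁₀(14600) − 5 = 15.822
M = m − 5 log₁₀(d/10) − A = 21.5 − 15.822 − 2.2 = 3.478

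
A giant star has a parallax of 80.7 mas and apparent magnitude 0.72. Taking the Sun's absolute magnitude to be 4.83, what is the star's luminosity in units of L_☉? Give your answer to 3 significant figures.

L/L_☉ ≈ 67.6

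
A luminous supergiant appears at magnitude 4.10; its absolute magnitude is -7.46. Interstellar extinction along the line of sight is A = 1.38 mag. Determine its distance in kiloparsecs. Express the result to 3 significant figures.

d ≈ 1.09 kpc

m − M = 5 log₁₀(d/10 pc) + A  ⇒  4.10 − (-7.46) − 1.38 = 5 log₁₀(d/10)
10.180 = 5 log₁₀(d/10)
log₁₀ d = (m − M − A)/5 + 1 = 3.0360
d = 10^3.0360 = 1086 pc
= 1.086 kpc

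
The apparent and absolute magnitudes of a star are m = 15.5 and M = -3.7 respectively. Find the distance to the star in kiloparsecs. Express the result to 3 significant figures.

d ≈ 69.2 kpc

μ = m − M = 19.200
m − M = 5 log₁₀ d − 5
log₁₀ d = (m − M)/5 + 1 = 4.8400
d = 10^4.8400 = 69180 pc
= 69.18 kpc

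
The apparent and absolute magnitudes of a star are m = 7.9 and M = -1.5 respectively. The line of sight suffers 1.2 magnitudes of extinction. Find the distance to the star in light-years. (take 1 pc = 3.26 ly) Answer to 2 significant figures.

m − M = 5 log₁₀(d/10 pc) + A  ⇒  7.9 − (-1.5) − 1.2 = 5 log₁₀(d/10)
8.200 = 5 log₁₀(d/10)
log₁₀ d = (m − M − A)/5 + 1 = 2.6400
d = 10^2.6400 = 436.5 pc
= 1423 ly

d ≈ 1400 ly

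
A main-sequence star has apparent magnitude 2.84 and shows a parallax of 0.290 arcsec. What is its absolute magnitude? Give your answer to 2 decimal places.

M ≈ 5.15

d = 1/p = 1/0.290″ = 3.448 pc
5 log₁₀(d/10 pc) = 5 log₁₀(3.448) − 5 = -2.312
M = m − 5 log₁₀(d/10) = 2.84 + 2.312 = 5.152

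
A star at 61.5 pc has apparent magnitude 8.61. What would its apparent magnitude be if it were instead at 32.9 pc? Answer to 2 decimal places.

Flux ∝ 1/d², so Δm = 5 log₁₀(d₂/d₁) = 5 log₁₀(32.9/61.5) = -1.358
m₂ = m₁ + Δm = 8.61 + (-1.358) = 7.252

m ≈ 7.25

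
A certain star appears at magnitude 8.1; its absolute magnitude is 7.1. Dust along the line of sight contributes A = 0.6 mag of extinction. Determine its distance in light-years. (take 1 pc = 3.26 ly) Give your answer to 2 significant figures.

d ≈ 39 ly

m − M = 5 log₁₀(d/10 pc) + A  ⇒  8.1 − (7.1) − 0.6 = 5 log₁₀(d/10)
0.400 = 5 log₁₀(d/10)
log₁₀ d = (m − M − A)/5 + 1 = 1.0800
d = 10^1.0800 = 12.02 pc
= 39.19 ly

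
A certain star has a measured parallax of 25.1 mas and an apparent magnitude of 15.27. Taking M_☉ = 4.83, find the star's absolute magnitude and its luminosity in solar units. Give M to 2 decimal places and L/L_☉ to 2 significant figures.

M ≈ 12.27; L/L_☉ ≈ 1.1×10^-3

d = 1/p = 1000/25.1 mas = 39.84 pc
M = m − 5 log₁₀ d + 5 = 15.27 − 5·1.6003 + 5 = 12.268
M − M_☉ = 12.268 − 4.83 = 7.438
L/L_☉ = 10^(−0.4 × 7.438) = 1.058×10^-3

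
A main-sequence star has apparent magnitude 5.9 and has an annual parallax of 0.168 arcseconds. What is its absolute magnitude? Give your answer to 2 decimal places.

M ≈ 7.03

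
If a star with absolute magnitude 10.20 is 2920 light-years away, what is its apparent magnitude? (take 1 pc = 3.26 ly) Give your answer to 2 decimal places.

m ≈ 19.96

d = 2920 ly / 3.26 = 895.7 pc
m = M + 5 log₁₀ d − 5 = 10.20 + 5·2.9522 − 5 = 19.961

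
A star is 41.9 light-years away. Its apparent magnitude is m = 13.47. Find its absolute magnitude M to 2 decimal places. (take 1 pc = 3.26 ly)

M ≈ 12.93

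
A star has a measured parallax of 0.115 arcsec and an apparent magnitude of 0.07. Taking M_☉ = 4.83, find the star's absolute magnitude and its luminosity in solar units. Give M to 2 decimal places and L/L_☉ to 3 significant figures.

M ≈ 0.37; L/L_☉ ≈ 60.6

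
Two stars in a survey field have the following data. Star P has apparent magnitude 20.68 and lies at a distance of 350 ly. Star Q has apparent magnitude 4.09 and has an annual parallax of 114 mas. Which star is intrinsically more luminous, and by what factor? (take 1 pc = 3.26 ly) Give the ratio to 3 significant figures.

Star Q is more luminous, by a factor of 28900.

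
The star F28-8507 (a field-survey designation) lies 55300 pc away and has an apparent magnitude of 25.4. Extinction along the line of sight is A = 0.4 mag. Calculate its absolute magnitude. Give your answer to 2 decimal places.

M ≈ 6.29

5 log₁₀(d/10 pc) = 5 log₁₀(55300) − 5 = 18.714
M = m − 5 log₁₀(d/10) − A = 25.4 − 18.714 − 0.4 = 6.286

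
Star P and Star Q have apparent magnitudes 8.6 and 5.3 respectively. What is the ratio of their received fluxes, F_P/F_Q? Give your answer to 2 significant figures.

Δm = 8.6 − (5.3) = 3.3
Flux ratio = 10^(−0.4 Δm) = 10^(−0.4 × 3.3) = 10^-1.320 = 0.04786

F_P/F_Q ≈ 0.048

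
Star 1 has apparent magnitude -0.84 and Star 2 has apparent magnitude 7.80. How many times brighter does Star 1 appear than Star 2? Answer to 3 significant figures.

Δm = -0.84 − (7.80) = -8.64
Flux ratio = 10^(−0.4 Δm) = 10^(−0.4 × -8.64) = 10^3.456 = 2858

2860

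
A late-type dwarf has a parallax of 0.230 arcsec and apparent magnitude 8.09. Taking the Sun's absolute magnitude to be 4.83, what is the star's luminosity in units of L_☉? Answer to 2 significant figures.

L/L_☉ ≈ 9.4×10^-3

d = 1/p = 1/0.230″ = 4.348 pc
M = m − 5 log₁₀ d + 5 = 8.09 − 5·0.6383 + 5 = 9.899
M − M_☉ = 9.899 − 4.83 = 5.069
L/L_☉ = 10^(−0.4 × 5.069) = 9.387×10^-3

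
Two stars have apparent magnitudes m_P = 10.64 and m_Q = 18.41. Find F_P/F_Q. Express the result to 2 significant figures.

Magnitude difference = -7.77
Flux ratio = 10^(−0.4 Δm) = 10^(−0.4 × -7.77) = 10^3.108 = 1282

F_P/F_Q ≈ 1300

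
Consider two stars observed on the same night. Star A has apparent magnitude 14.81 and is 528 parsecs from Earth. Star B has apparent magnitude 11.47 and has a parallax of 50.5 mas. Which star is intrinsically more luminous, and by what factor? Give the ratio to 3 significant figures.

Star A is more luminous, by a factor of 32.8.

Star A: M = m − 5 log₁₀ d + 5 = 14.81 − 5·2.7226 + 5 = 6.197
Star B: p = 50.5 mas = 0.0505″ → d = 1/p = 19.80 pc
Star B: M = m − 5 log₁₀ d + 5 = 11.47 − 5·1.2967 + 5 = 9.986
ΔM = M_A − M_B = 6.197 − (9.986) = -3.790; smaller M is more luminous → Star A.
L ratio = 10^(0.4 |ΔM|) = 10^1.516 = 32.80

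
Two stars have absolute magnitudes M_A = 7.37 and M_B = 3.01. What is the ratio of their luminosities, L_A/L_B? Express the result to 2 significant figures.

L_A/L_B ≈ 0.018

ΔM = M_A − M_B = 4.36
L_A/L_B = 10^(−0.4 ΔM) = 10^-1.744 = 0.01803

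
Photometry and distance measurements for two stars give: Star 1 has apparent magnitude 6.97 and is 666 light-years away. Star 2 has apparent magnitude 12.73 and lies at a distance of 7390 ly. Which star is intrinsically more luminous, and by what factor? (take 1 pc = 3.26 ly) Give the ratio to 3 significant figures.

Star 1 is more luminous, by a factor of 1.64.

Star 1: d = 666 ly / 3.26 = 204.3 pc
Star 1: M = m − 5 log₁₀ d + 5 = 6.97 − 5·2.3103 + 5 = 0.419
Star 2: d = 7390 ly / 3.26 = 2267 pc
Star 2: M = m − 5 log₁₀ d + 5 = 12.73 − 5·3.3554 + 5 = 0.953
ΔM = M_1 − M_2 = 0.419 − (0.953) = -0.534; smaller M is more luminous → Star 1.
L ratio = 10^(0.4 |ΔM|) = 10^0.214 = 1.636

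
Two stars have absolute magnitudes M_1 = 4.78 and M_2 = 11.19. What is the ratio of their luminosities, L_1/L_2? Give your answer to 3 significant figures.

L_1/L_2 ≈ 366

ΔM = M_1 − M_2 = -6.41
L_1/L_2 = 10^(−0.4 ΔM) = 10^2.564 = 366.4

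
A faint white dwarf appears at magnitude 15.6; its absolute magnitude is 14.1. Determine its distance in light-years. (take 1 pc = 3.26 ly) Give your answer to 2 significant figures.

d ≈ 65 ly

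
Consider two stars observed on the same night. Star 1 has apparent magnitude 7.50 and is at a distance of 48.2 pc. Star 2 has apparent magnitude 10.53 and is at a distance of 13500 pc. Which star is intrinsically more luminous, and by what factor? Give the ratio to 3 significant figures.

Star 1: M = m − 5 log₁₀ d + 5 = 7.50 − 5·1.6830 + 5 = 4.085
Star 2: M = m − 5 log₁₀ d + 5 = 10.53 − 5·4.1303 + 5 = -5.122
ΔM = M_1 − M_2 = 4.085 − (-5.122) = 9.206; smaller M is more luminous → Star 2.
L ratio = 10^(0.4 |ΔM|) = 10^3.683 = 4815

Star 2 is more luminous, by a factor of 4810.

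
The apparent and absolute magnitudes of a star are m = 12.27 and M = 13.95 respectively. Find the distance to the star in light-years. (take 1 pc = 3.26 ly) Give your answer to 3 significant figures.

μ = m − M = -1.680
m − M = 5 log₁₀ d − 5
log₁₀ d = (m − M)/5 + 1 = 0.6640
d = 10^0.6640 = 4.613 pc
= 15.04 ly

d ≈ 15.0 ly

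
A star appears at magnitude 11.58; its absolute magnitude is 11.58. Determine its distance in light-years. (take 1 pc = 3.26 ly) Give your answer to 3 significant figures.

Distance modulus: m − M = 11.58 − (11.58) = 0.000
m − M = 5 log₁₀ d − 5
log₁₀ d = (m − M)/5 + 1 = 1.0000
d = 10^1.0000 = 10.00 pc
= 32.60 ly

d ≈ 32.6 ly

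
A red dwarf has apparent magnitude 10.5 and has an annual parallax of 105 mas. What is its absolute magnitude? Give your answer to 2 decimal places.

M ≈ 10.61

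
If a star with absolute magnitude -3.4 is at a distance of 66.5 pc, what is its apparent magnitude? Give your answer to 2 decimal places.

m ≈ 0.71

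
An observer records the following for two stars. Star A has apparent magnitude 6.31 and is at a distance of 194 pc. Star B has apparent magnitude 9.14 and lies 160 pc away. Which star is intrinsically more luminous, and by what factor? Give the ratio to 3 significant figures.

Star A is more luminous, by a factor of 19.9.

Star A: M = m − 5 log₁₀ d + 5 = 6.31 − 5·2.2878 + 5 = -0.129
Star B: M = m − 5 log₁₀ d + 5 = 9.14 − 5·2.2041 + 5 = 3.119
ΔM = M_A − M_B = -0.129 − (3.119) = -3.248; smaller M is more luminous → Star A.
L ratio = 10^(0.4 |ΔM|) = 10^1.299 = 19.92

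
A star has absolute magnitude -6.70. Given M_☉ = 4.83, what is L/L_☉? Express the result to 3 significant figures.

M − M_☉ = -6.70 − 4.83 = -11.530
L/L_☉ = 10^(−0.4 (M − M_☉)) = 10^4.612 = 40930

L/L_☉ ≈ 40900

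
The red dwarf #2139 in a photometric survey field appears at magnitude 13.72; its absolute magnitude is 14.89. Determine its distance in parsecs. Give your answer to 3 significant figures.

Distance modulus: m − M = 13.72 − (14.89) = -1.170
m − M = 5 log₁₀ d − 5
log₁₀ d = (m − M)/5 + 1 = 0.7660
d = 10^0.7660 = 5.834 pc

d ≈ 5.83 pc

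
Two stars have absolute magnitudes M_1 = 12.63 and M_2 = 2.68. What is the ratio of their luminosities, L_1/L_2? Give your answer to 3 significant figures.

L_1/L_2 ≈ 1.05×10^-4

ΔM = M_1 − M_2 = 9.95
L_1/L_2 = 10^(−0.4 ΔM) = 10^-3.980 = 1.047×10^-4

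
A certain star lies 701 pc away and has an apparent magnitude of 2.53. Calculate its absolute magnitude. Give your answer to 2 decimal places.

M ≈ -6.70

5 log₁₀(d/10 pc) = 5 log₁₀(701.0) − 5 = 9.229
M = m − 5 log₁₀(d/10) = 2.53 − 9.229 = -6.699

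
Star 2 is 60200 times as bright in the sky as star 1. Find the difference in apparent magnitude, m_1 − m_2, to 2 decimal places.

Pogson: Δm = −2.5 log₁₀(ratio) = −2.5 log₁₀(60200) = −2.5 × 4.7796 = -11.949
Star 2 is brighter so has the smaller magnitude: m_1 − m_2 is positive.

m_1 − m_2 ≈ 11.95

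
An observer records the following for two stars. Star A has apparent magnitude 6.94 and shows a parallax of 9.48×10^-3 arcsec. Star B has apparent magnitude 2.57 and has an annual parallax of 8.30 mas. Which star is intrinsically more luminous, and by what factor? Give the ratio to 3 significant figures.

Star A: d = 1/p = 1/9.48×10^-3″ = 105.5 pc
Star A: M = m − 5 log₁₀ d + 5 = 6.94 − 5·2.0232 + 5 = 1.824
Star B: p = 8.30 mas = 8.30×10^-3″ → d = 1/p = 120.5 pc
Star B: M = m − 5 log₁₀ d + 5 = 2.57 − 5·2.0809 + 5 = -2.835
ΔM = M_A − M_B = 1.824 − (-2.835) = 4.659; smaller M is more luminous → Star B.
L ratio = 10^(0.4 |ΔM|) = 10^1.863 = 73.02

Star B is more luminous, by a factor of 73.0.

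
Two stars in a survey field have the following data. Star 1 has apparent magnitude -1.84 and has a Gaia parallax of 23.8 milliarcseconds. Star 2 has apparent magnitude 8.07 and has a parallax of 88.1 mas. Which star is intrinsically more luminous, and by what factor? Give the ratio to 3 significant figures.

Star 1: p = 23.8 mas = 0.0238″ → d = 1/p = 42.02 pc
Star 1: M = m − 5 log₁₀ d + 5 = -1.84 − 5·1.6234 + 5 = -4.957
Star 2: p = 88.1 mas = 0.0881″ → d = 1/p = 11.35 pc
Star 2: M = m − 5 log₁₀ d + 5 = 8.07 − 5·1.0550 + 5 = 7.795
ΔM = M_1 − M_2 = -4.957 − (7.795) = -12.752; smaller M is more luminous → Star 1.
L ratio = 10^(0.4 |ΔM|) = 10^5.101 = 126100

Star 1 is more luminous, by a factor of 126000.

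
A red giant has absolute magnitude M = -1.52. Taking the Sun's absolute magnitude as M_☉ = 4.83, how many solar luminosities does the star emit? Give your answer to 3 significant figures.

L/L_☉ ≈ 347

M − M_☉ = -1.52 − 4.83 = -6.350
L/L_☉ = 10^(−0.4 (M − M_☉)) = 10^2.540 = 346.7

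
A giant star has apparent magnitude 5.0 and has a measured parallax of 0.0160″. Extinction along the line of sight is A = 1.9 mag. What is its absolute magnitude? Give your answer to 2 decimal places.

d = 1/p = 1/0.0160″ = 62.50 pc
5 log₁₀(d/10 pc) = 5 log₁₀(62.50) − 5 = 3.979
M = m − 5 log₁₀(d/10) − A = 5.0 − 3.979 − 1.9 = -0.879

M ≈ -0.88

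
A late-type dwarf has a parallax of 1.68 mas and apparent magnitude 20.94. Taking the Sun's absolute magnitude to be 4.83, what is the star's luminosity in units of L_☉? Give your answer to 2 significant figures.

L/L_☉ ≈ 1.3×10^-3

d = 1/p = 1000/1.68 mas = 595.2 pc
M = m − 5 log₁₀ d + 5 = 20.94 − 5·2.7747 + 5 = 12.067
M − M_☉ = 12.067 − 4.83 = 7.237
L/L_☉ = 10^(−0.4 × 7.237) = 1.275×10^-3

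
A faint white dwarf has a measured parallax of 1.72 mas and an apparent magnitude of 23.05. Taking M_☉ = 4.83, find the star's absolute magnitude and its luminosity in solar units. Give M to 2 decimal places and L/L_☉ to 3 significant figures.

M ≈ 14.23; L/L_☉ ≈ 1.74×10^-4

d = 1/p = 1000/1.72 mas = 581.4 pc
M = m − 5 log₁₀ d + 5 = 23.05 − 5·2.7645 + 5 = 14.228
M − M_☉ = 14.228 − 4.83 = 9.398
L/L_☉ = 10^(−0.4 × 9.398) = 1.742×10^-4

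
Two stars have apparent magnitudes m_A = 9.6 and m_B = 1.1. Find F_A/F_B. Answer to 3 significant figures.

Magnitude difference = 8.5
Flux ratio = 10^(−0.4 Δm) = 10^(−0.4 × 8.5) = 10^-3.400 = 3.981×10^-4

F_A/F_B ≈ 3.98×10^-4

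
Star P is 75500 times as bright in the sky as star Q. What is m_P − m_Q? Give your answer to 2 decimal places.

Pogson: Δm = −2.5 log₁₀(ratio) = −2.5 log₁₀(75500) = −2.5 × 4.8779 = -12.195
Star P is brighter, so it has the smaller magnitude: the difference is negative.

m_P − m_Q ≈ -12.19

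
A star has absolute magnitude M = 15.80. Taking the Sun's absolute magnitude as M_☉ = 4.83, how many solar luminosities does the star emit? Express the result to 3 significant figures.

L/L_☉ ≈ 4.09×10^-5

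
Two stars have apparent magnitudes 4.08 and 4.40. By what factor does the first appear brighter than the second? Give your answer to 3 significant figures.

1.34

Δm = 4.08 − (4.40) = -0.32
Flux ratio = 10^(−0.4 Δm) = 10^(−0.4 × -0.32) = 10^0.128 = 1.343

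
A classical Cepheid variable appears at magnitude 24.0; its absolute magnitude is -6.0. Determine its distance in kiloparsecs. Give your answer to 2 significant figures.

d ≈ 10000 kpc

Distance modulus: m − M = 24.0 − (-6.0) = 30.000
m − M = 5 log₁₀ d − 5
log₁₀ d = (m − M)/5 + 1 = 7.0000
d = 10^7.0000 = 1.000×10^7 pc
= 10000 kpc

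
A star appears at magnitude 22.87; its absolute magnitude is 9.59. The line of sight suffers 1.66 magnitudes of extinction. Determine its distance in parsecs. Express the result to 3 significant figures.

d ≈ 2110 pc

m − M = 5 log₁₀(d/10 pc) + A  ⇒  22.87 − (9.59) − 1.66 = 5 log₁₀(d/10)
11.620 = 5 log₁₀(d/10)
log₁₀ d = (m − M − A)/5 + 1 = 3.3240
d = 10^3.3240 = 2109 pc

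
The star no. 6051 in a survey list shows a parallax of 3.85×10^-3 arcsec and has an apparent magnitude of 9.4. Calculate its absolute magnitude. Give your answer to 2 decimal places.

d = 1/p = 1/3.85×10^-3″ = 259.7 pc
5 log₁₀(d/10 pc) = 5 log₁₀(259.7) − 5 = 7.073
M = m − 5 log₁₀(d/10) = 9.4 − 7.073 = 2.327

M ≈ 2.33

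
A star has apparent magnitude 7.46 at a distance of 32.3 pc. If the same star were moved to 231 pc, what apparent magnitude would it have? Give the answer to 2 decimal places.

m ≈ 11.73

Flux ∝ 1/d², so Δm = 5 log₁₀(d₂/d₁) = 5 log₁₀(231/32.3) = 4.272
m₂ = m₁ + Δm = 7.46 + (4.272) = 11.732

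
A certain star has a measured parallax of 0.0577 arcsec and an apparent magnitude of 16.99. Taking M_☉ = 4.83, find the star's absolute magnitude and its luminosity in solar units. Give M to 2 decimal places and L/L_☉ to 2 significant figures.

d = 1/p = 1/0.0577″ = 17.33 pc
M = m − 5 log₁₀ d + 5 = 16.99 − 5·1.2388 + 5 = 15.796
M − M_☉ = 15.796 − 4.83 = 10.966
L/L_☉ = 10^(−0.4 × 10.966) = 4.108×10^-5

M ≈ 15.80; L/L_☉ ≈ 4.1×10^-5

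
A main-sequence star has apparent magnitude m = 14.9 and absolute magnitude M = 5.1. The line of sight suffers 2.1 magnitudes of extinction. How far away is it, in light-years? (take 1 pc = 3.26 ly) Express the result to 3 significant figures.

m − M = 5 log₁₀(d/10 pc) + A  ⇒  14.9 − (5.1) − 2.1 = 5 log₁₀(d/10)
7.700 = 5 log₁₀(d/10)
log₁₀ d = (m − M − A)/5 + 1 = 2.5400
d = 10^2.5400 = 346.7 pc
= 1130 ly

d ≈ 1130 ly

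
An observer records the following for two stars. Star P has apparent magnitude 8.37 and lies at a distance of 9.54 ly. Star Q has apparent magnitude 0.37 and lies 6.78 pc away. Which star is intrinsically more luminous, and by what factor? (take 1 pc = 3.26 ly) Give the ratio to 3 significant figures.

Star Q is more luminous, by a factor of 8510.

Star P: d = 9.54 ly / 3.26 = 2.926 pc
Star P: M = m − 5 log₁₀ d + 5 = 8.37 − 5·0.4663 + 5 = 11.038
Star Q: M = m − 5 log₁₀ d + 5 = 0.37 − 5·0.8312 + 5 = 1.214
ΔM = M_P − M_Q = 11.038 − (1.214) = 9.824; smaller M is more luminous → Star Q.
L ratio = 10^(0.4 |ΔM|) = 10^3.930 = 8507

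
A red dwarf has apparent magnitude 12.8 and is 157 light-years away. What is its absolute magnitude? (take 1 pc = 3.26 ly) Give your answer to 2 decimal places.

M ≈ 9.39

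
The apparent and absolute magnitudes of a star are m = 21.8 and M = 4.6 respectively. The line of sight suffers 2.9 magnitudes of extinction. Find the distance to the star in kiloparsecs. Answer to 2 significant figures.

d ≈ 7.2 kpc

m − M = 5 log₁₀(d/10 pc) + A  ⇒  21.8 − (4.6) − 2.9 = 5 log₁₀(d/10)
14.300 = 5 log₁₀(d/10)
log₁₀ d = (m − M − A)/5 + 1 = 3.8600
d = 10^3.8600 = 7244 pc
= 7.244 kpc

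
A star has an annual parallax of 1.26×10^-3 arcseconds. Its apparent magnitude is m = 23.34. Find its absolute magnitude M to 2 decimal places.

d = 1/p = 1/1.26×10^-3″ = 793.7 pc
5 log₁₀(d/10 pc) = 5 log₁₀(793.7) − 5 = 9.498
M = m − 5 log₁₀(d/10) = 23.34 − 9.498 = 13.842

M ≈ 13.84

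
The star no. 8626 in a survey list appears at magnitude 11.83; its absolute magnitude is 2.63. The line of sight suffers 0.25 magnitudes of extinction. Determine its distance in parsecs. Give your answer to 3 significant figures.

d ≈ 617 pc

m − M = 5 log₁₀(d/10 pc) + A  ⇒  11.83 − (2.63) − 0.25 = 5 log₁₀(d/10)
8.950 = 5 log₁₀(d/10)
log₁₀ d = (m − M − A)/5 + 1 = 2.7900
d = 10^2.7900 = 616.6 pc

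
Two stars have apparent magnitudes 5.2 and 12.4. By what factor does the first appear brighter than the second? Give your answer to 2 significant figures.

760

Δm = 5.2 − (12.4) = -7.2
Flux ratio = 10^(−0.4 Δm) = 10^(−0.4 × -7.2) = 10^2.880 = 758.6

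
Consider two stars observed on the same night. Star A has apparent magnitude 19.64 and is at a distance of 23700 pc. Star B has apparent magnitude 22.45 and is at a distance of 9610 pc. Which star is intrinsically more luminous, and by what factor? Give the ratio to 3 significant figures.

Star A is more luminous, by a factor of 80.9.

Star A: M = m − 5 log₁₀ d + 5 = 19.64 − 5·4.3747 + 5 = 2.766
Star B: M = m − 5 log₁₀ d + 5 = 22.45 − 5·3.9827 + 5 = 7.536
ΔM = M_A − M_B = 2.766 − (7.536) = -4.770; smaller M is more luminous → Star A.
L ratio = 10^(0.4 |ΔM|) = 10^1.908 = 80.92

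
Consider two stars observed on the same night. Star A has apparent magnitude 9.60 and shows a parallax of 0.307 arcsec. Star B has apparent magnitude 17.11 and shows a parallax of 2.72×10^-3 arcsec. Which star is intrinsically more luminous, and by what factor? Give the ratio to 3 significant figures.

Star A: d = 1/p = 1/0.307″ = 3.257 pc
Star A: M = m − 5 log₁₀ d + 5 = 9.60 − 5·0.5129 + 5 = 12.036
Star B: d = 1/p = 1/2.72×10^-3″ = 367.6 pc
Star B: M = m − 5 log₁₀ d + 5 = 17.11 − 5·2.5654 + 5 = 9.283
ΔM = M_A − M_B = 12.036 − (9.283) = 2.753; smaller M is more luminous → Star B.
L ratio = 10^(0.4 |ΔM|) = 10^1.101 = 12.62

Star B is more luminous, by a factor of 12.6.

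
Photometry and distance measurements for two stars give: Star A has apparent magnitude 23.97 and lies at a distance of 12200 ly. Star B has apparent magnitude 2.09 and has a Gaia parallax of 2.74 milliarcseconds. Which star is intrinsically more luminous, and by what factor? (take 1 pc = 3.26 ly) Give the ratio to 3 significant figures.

Star B is more luminous, by a factor of 5.37×10^6.

Star A: d = 12200 ly / 3.26 = 3742 pc
Star A: M = m − 5 log₁₀ d + 5 = 23.97 − 5·3.5731 + 5 = 11.104
Star B: p = 2.74 mas = 2.74×10^-3″ → d = 1/p = 365.0 pc
Star B: M = m − 5 log₁₀ d + 5 = 2.09 − 5·2.5622 + 5 = -5.721
ΔM = M_A − M_B = 11.104 − (-5.721) = 16.826; smaller M is more luminous → Star B.
L ratio = 10^(0.4 |ΔM|) = 10^6.730 = 5.373×10^6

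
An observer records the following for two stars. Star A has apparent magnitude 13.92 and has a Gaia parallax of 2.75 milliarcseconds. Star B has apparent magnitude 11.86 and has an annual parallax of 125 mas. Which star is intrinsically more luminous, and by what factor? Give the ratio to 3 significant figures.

Star A: p = 2.75 mas = 2.75×10^-3″ → d = 1/p = 363.6 pc
Star A: M = m − 5 log₁₀ d + 5 = 13.92 − 5·2.5607 + 5 = 6.117
Star B: p = 125 mas = 0.125″ → d = 1/p = 8.000 pc
Star B: M = m − 5 log₁₀ d + 5 = 11.86 − 5·0.9031 + 5 = 12.345
ΔM = M_A − M_B = 6.117 − (12.345) = -6.228; smaller M is more luminous → Star A.
L ratio = 10^(0.4 |ΔM|) = 10^2.491 = 309.9

Star A is more luminous, by a factor of 310.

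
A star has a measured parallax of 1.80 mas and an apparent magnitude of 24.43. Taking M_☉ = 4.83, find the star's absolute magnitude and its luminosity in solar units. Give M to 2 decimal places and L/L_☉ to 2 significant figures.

d = 1/p = 1000/1.80 mas = 555.6 pc
M = m − 5 log₁₀ d + 5 = 24.43 − 5·2.7447 + 5 = 15.706
M − M_☉ = 15.706 − 4.83 = 10.876
L/L_☉ = 10^(−0.4 × 10.876) = 4.461×10^-5

M ≈ 15.71; L/L_☉ ≈ 4.5×10^-5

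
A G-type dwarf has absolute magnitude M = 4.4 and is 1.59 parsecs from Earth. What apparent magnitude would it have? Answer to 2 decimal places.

m = M + 5 log₁₀ d − 5 = 4.4 + 5·0.2014 − 5 = 0.407

m ≈ 0.41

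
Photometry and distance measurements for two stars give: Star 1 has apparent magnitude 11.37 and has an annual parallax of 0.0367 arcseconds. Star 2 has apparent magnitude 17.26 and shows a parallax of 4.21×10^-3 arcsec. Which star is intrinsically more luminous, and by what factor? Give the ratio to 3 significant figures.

Star 1: d = 1/p = 1/0.0367″ = 27.25 pc
Star 1: M = m − 5 log₁₀ d + 5 = 11.37 − 5·1.4353 + 5 = 9.193
Star 2: d = 1/p = 1/4.21×10^-3″ = 237.5 pc
Star 2: M = m − 5 log₁₀ d + 5 = 17.26 − 5·2.3757 + 5 = 10.381
ΔM = M_1 − M_2 = 9.193 − (10.381) = -1.188; smaller M is more luminous → Star 1.
L ratio = 10^(0.4 |ΔM|) = 10^0.475 = 2.987

Star 1 is more luminous, by a factor of 2.99.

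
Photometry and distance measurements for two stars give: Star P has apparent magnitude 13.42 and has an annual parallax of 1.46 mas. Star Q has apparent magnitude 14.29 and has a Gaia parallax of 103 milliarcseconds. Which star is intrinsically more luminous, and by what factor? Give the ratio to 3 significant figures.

Star P is more luminous, by a factor of 11100.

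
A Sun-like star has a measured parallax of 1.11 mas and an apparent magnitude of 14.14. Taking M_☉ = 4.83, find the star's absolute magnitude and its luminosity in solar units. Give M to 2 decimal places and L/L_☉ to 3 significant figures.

d = 1/p = 1000/1.11 mas = 900.9 pc
M = m − 5 log₁₀ d + 5 = 14.14 − 5·2.9547 + 5 = 4.367
M − M_☉ = 4.367 − 4.83 = -0.463
L/L_☉ = 10^(−0.4 × -0.463) = 1.532

M ≈ 4.37; L/L_☉ ≈ 1.53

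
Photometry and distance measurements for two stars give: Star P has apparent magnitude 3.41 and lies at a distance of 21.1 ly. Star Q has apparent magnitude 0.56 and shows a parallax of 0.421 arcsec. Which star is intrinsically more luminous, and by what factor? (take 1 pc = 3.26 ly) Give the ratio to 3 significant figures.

Star P: d = 21.1 ly / 3.26 = 6.472 pc
Star P: M = m − 5 log₁₀ d + 5 = 3.41 − 5·0.8111 + 5 = 4.355
Star Q: d = 1/p = 1/0.421″ = 2.375 pc
Star Q: M = m − 5 log₁₀ d + 5 = 0.56 − 5·0.3757 + 5 = 3.681
ΔM = M_P − M_Q = 4.355 − (3.681) = 0.673; smaller M is more luminous → Star Q.
L ratio = 10^(0.4 |ΔM|) = 10^0.269 = 1.859

Star Q is more luminous, by a factor of 1.86.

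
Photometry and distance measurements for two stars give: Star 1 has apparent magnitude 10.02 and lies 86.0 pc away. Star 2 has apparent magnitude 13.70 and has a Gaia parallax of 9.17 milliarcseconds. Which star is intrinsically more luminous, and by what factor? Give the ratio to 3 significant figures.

Star 1: M = m − 5 log₁₀ d + 5 = 10.02 − 5·1.9345 + 5 = 5.348
Star 2: p = 9.17 mas = 9.17×10^-3″ → d = 1/p = 109.1 pc
Star 2: M = m − 5 log₁₀ d + 5 = 13.70 − 5·2.0376 + 5 = 8.512
ΔM = M_1 − M_2 = 5.348 − (8.512) = -3.164; smaller M is more luminous → Star 1.
L ratio = 10^(0.4 |ΔM|) = 10^1.266 = 18.44

Star 1 is more luminous, by a factor of 18.4.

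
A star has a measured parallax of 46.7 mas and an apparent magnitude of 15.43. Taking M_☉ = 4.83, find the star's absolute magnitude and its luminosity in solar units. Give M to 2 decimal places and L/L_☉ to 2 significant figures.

M ≈ 13.78; L/L_☉ ≈ 2.6×10^-4

d = 1/p = 1000/46.7 mas = 21.41 pc
M = m − 5 log₁₀ d + 5 = 15.43 − 5·1.3307 + 5 = 13.777
M − M_☉ = 13.777 − 4.83 = 8.947
L/L_☉ = 10^(−0.4 × 8.947) = 2.639×10^-4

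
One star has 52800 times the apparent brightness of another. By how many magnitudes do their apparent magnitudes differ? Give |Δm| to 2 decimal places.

|Δm| ≈ 11.81

Pogson: Δm = −2.5 log₁₀(ratio) = −2.5 log₁₀(52800) = −2.5 × 4.7226 = -11.807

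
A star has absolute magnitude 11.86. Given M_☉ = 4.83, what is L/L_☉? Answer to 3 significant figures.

L/L_☉ ≈ 1.54×10^-3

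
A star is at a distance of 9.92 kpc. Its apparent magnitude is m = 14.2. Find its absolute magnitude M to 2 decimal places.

M ≈ -0.78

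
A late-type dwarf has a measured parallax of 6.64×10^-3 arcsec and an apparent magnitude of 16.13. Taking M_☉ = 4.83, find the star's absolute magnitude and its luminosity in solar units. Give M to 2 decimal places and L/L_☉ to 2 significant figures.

d = 1/p = 1/6.64×10^-3″ = 150.6 pc
M = m − 5 log₁₀ d + 5 = 16.13 − 5·2.1778 + 5 = 10.241
M − M_☉ = 10.241 − 4.83 = 5.411
L/L_☉ = 10^(−0.4 × 5.411) = 6.850×10^-3

M ≈ 10.24; L/L_☉ ≈ 6.8×10^-3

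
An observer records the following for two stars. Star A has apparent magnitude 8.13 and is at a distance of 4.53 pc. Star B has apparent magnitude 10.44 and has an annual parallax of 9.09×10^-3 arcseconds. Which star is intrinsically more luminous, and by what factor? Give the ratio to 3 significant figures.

Star B is more luminous, by a factor of 70.3.

Star A: M = m − 5 log₁₀ d + 5 = 8.13 − 5·0.6561 + 5 = 9.850
Star B: d = 1/p = 1/9.09×10^-3″ = 110.0 pc
Star B: M = m − 5 log₁₀ d + 5 = 10.44 − 5·2.0414 + 5 = 5.233
ΔM = M_A − M_B = 9.850 − (5.233) = 4.617; smaller M is more luminous → Star B.
L ratio = 10^(0.4 |ΔM|) = 10^1.847 = 70.25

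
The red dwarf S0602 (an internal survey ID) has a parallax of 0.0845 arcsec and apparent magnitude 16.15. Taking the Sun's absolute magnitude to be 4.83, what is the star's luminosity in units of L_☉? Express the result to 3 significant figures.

L/L_☉ ≈ 4.15×10^-5

d = 1/p = 1/0.0845″ = 11.83 pc
M = m − 5 log₁₀ d + 5 = 16.15 − 5·1.0731 + 5 = 15.784
M − M_☉ = 15.784 − 4.83 = 10.954
L/L_☉ = 10^(−0.4 × 10.954) = 4.152×10^-5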